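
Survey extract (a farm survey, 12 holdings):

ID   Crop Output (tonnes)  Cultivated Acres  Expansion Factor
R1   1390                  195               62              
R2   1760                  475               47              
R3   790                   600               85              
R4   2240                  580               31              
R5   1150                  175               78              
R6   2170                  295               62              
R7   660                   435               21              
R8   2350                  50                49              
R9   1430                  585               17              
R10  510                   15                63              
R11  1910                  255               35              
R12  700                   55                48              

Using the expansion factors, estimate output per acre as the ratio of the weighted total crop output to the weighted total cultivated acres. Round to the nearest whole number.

Σ wᵢ·y = 1390×62 + 1760×47 + 790×85 + 2240×31 + 1150×78 + 2170×62 + 660×21 + 2350×49 + 1430×17 + 510×63 + 1910×35 + 700×48
  = 86180 + 82720 + 67150 + 69440 + 89700 + 134540 + 13860 + 115150 + 24310 + 32130 + 66850 + 33600 = 815630
Σ wᵢ·x = 169375
Ratio = 815630 / 169375 = 4.8155277

5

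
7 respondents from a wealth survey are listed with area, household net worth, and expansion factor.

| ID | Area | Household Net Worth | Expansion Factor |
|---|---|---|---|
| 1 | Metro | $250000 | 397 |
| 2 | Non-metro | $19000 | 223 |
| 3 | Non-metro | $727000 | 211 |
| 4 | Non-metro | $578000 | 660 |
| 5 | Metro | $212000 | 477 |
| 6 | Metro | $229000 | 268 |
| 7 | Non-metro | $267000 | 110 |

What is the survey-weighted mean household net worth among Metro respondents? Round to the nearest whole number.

229200

Metro rows: 1, 5, 6
Weighted sum = 250000×397 + 212000×477 + 229000×268
  = 261746000
Sum of weights = 397 + 477 + 268 = 1142
Weighted mean = 261746000 / 1142 = 229199.65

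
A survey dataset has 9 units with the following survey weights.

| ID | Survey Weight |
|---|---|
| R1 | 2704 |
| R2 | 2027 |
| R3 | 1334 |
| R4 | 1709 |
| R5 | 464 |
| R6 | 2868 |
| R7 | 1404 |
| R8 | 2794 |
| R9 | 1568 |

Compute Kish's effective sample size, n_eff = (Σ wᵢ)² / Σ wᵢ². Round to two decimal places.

Σ wᵢ = 2704 + 2027 + 1334 + 1709 + 464 + 2868 + 1404 + 2794 + 1568 = 16872
Σ wᵢ² = 7311616 + 4108729 + 1779556 + 2920681 + 215296 + 8225424 + 1971216 + 7806436 + 2458624 = 36797578
n_eff = 16872² / 36797578 = 284664384 / 36797578 = 7.7359544

7.74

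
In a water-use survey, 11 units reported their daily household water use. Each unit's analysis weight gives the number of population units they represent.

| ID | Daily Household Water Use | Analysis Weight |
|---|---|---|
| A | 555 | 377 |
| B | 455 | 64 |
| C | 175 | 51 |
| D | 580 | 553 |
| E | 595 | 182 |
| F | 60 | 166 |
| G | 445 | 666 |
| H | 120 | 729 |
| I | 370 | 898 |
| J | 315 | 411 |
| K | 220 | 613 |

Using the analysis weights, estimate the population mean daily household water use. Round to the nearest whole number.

Weighted sum = 555×377 + 455×64 + 175×51 + 580×553 + 595×182 + 60×166 + 445×666 + 120×729 + 370×898 + 315×411 + 220×613
  = 1666705
Sum of weights = 377 + 64 + 51 + 553 + 182 + 166 + 666 + 729 + 898 + 411 + 613 = 4710
Weighted mean = 1666705 / 4710 = 353.86518

354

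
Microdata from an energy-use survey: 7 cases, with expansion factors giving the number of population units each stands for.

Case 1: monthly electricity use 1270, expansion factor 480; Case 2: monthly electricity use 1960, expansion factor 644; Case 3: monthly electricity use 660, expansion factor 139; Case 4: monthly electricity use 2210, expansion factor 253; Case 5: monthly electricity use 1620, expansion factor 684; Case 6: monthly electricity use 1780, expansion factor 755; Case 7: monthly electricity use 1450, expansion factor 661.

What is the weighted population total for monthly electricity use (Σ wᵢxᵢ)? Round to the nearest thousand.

5933000

Weighted total = 1270×480 + 1960×644 + 660×139 + 2210×253 + 1620×684 + 1780×755 + 1450×661
  = 609600 + 1262240 + 91740 + 559130 + 1108080 + 1343900 + 958450 = 5933140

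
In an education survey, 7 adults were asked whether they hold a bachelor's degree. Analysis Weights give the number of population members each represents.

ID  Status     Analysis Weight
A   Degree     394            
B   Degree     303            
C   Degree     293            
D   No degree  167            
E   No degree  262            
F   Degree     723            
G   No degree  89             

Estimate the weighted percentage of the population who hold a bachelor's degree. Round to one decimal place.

Sum of weights for 'Degree' = 394 + 303 + 293 + 723 = 1713
Total weight = 394 + 303 + 293 + 167 + 262 + 723 + 89 = 2231
Weighted proportion = 1713 / 2231 = 0.76781712 → 76.781712%

76.8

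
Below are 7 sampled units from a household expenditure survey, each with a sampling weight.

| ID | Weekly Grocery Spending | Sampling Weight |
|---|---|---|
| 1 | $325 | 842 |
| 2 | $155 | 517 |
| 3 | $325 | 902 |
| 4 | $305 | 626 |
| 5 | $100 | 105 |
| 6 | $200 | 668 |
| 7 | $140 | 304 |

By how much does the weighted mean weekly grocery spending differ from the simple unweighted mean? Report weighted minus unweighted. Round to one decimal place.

37.0

Unweighted sum = 325 + 155 + 325 + 305 + 100 + 200 + 140 = 1550
Unweighted mean = 1550 / 7 = 221.42857
Weighted sum = 325×842 + 155×517 + 325×902 + 305×626 + 100×105 + 200×668 + 140×304
  = 273650 + 80135 + 293150 + 190930 + 10500 + 133600 + 42560 = 1024525
Sum of weights = 842 + 517 + 902 + 626 + 105 + 668 + 304 = 3964
Weighted mean = 1024525 / 3964 = 258.45737
Difference (weighted minus unweighted) = 37.028795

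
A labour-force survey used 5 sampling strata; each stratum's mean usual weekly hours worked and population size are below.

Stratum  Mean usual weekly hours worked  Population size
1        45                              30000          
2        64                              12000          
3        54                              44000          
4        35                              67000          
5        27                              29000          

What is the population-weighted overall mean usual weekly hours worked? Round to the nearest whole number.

Σ Nₕ·x̄ₕ = 45×30000 + 64×12000 + 54×44000 + 35×67000 + 27×29000
  = 7622000
Σ Nₕ = 30000 + 12000 + 44000 + 67000 + 29000 = 182000
Overall mean = 7622000 / 182000 = 41.879121

42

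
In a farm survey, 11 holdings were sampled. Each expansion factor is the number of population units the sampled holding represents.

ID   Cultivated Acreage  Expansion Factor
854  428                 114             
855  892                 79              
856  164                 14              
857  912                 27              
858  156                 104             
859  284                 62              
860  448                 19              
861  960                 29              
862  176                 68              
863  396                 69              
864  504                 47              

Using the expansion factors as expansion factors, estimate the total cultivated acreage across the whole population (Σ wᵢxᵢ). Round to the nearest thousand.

Weighted total = 428×114 + 892×79 + 164×14 + 912×27 + 156×104 + 284×62 + 448×19 + 960×29 + 176×68 + 396×69 + 504×47
  = 48792 + 70468 + 2296 + 24624 + 16224 + 17608 + 8512 + 27840 + 11968 + 27324 + 23688 = 279344

279000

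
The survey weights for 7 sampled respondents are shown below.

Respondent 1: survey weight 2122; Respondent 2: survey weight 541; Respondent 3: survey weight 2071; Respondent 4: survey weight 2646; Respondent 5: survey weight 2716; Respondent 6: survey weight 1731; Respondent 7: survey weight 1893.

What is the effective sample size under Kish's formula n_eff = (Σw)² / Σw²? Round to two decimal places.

Σ wᵢ = 2122 + 541 + 2071 + 2646 + 2716 + 1731 + 1893 = 13720
Σ wᵢ² = 4502884 + 292681 + 4289041 + 7001316 + 7376656 + 2996361 + 3583449 = 30042388
n_eff = 13720² / 30042388 = 188238400 / 30042388 = 6.2657602

6.27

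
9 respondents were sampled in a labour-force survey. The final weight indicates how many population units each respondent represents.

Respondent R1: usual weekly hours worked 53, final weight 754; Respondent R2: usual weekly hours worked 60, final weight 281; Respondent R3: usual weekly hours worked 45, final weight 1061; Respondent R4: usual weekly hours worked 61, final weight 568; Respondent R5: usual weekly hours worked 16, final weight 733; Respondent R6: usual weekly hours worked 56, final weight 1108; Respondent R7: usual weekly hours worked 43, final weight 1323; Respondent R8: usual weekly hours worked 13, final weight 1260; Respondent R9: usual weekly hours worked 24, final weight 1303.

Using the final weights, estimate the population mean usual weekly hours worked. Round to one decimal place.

37.8

Weighted sum = 53×754 + 60×281 + 45×1061 + 61×568 + 16×733 + 56×1108 + 43×1323 + 13×1260 + 24×1303
  = 39962 + 16860 + 47745 + 34648 + 11728 + 62048 + 56889 + 16380 + 31272 = 317532
Sum of weights = 8391
Weighted mean = 317532 / 8391 = 37.841974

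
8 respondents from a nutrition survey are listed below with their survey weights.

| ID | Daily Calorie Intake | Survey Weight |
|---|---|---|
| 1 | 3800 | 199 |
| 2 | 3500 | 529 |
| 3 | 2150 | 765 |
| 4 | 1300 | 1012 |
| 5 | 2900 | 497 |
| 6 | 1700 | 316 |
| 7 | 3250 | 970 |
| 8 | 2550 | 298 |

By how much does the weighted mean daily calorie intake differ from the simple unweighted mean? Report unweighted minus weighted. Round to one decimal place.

145.1

Unweighted sum = 3800 + 3500 + 2150 + 1300 + 2900 + 1700 + 3250 + 2550 = 21150
Unweighted mean = 21150 / 8 = 2643.75
Weighted sum = 3800×199 + 3500×529 + 2150×765 + 1300×1012 + 2900×497 + 1700×316 + 3250×970 + 2550×298
  = 756200 + 1851500 + 1644750 + 1315600 + 1441300 + 537200 + 3152500 + 759900 = 11458950
Sum of weights = 199 + 529 + 765 + 1012 + 497 + 316 + 970 + 298 = 4586
Weighted mean = 11458950 / 4586 = 2498.6808
Difference (unweighted minus weighted) = 145.06923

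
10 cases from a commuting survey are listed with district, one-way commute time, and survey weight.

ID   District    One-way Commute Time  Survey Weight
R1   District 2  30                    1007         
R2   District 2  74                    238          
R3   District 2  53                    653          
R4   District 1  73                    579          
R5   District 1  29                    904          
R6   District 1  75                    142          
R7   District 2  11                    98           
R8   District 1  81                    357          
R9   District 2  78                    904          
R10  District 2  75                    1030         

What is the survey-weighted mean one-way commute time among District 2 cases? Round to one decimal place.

58.8

District 2 rows: R1, R2, R3, R7, R9, R10
Weighted sum = 30×1007 + 74×238 + 53×653 + 11×98 + 78×904 + 75×1030
  = 231271
Sum of weights = 3930
Weighted mean = 231271 / 3930 = 58.847583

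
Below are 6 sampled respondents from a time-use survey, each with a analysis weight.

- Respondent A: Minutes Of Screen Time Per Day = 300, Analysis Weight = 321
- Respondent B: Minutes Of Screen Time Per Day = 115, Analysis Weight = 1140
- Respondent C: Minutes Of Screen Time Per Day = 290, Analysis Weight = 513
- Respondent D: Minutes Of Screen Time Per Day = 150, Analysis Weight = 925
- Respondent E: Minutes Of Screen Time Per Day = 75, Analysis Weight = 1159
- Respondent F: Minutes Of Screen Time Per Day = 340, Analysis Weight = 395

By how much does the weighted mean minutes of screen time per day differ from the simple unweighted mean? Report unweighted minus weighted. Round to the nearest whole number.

46

Unweighted sum = 300 + 115 + 290 + 150 + 75 + 340 = 1270
Unweighted mean = 1270 / 6 = 211.66667
Weighted sum = 736145
Sum of weights = 321 + 1140 + 513 + 925 + 1159 + 395 = 4453
Weighted mean = 736145 / 4453 = 165.31439
Difference (unweighted minus weighted) = 46.352272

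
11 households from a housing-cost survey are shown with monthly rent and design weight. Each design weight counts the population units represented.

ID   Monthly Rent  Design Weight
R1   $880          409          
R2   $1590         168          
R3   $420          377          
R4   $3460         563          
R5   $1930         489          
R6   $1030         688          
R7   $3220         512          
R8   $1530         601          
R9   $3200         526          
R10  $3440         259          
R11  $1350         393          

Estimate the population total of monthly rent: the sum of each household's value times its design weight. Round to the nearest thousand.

10059000

Weighted total = 10058650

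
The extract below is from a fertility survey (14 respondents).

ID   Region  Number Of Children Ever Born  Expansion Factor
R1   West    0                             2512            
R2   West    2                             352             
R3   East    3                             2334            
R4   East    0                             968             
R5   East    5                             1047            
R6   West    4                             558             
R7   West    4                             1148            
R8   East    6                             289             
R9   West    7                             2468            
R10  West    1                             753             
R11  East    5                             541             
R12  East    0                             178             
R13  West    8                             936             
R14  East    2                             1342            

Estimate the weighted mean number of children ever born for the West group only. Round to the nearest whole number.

West rows: R1, R2, R6, R7, R9, R10, R13
Weighted sum = 0×2512 + 2×352 + 4×558 + 4×1148 + 7×2468 + 1×753 + 8×936
  = 0 + 704 + 2232 + 4592 + 17276 + 753 + 7488 = 33045
Sum of weights = 2512 + 352 + 558 + 1148 + 2468 + 753 + 936 = 8727
Weighted mean = 33045 / 8727 = 3.7865246

4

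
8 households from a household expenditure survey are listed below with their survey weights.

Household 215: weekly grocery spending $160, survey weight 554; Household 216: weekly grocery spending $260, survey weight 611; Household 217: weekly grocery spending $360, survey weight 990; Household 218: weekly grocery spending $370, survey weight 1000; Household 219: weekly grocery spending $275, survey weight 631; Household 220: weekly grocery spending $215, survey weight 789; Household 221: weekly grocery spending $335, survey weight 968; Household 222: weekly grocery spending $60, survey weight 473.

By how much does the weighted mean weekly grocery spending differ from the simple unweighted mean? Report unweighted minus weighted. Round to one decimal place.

Unweighted sum = 160 + 260 + 360 + 370 + 275 + 215 + 335 + 60 = 2035
Unweighted mean = 2035 / 8 = 254.375
Weighted sum = 160×554 + 260×611 + 360×990 + 370×1000 + 275×631 + 215×789 + 335×968 + 60×473
  = 1669720
Sum of weights = 554 + 611 + 990 + 1000 + 631 + 789 + 968 + 473 = 6016
Weighted mean = 1669720 / 6016 = 277.54654
Difference (unweighted minus weighted) = -23.171543

-23.2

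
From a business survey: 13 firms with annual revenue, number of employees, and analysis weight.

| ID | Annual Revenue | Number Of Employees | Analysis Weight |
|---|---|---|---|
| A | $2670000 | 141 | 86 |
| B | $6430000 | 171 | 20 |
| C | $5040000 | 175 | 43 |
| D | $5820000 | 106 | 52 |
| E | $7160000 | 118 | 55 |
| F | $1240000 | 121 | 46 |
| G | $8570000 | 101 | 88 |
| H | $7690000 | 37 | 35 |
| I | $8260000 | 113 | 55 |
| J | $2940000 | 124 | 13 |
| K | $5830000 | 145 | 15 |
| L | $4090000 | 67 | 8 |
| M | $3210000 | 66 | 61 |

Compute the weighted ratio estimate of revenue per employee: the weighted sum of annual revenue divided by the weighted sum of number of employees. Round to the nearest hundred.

48300

Σ wᵢ·y = 3160230000
Σ wᵢ·x = 65386
Ratio = 3160230000 / 65386 = 48331.906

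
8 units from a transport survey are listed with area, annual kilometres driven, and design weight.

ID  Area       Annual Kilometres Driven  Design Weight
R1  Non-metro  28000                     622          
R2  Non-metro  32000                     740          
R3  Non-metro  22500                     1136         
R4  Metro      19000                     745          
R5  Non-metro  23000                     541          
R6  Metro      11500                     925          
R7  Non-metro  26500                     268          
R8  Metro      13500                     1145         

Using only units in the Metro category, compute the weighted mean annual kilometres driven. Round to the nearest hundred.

14300

Metro rows: R4, R6, R8
Weighted sum = 19000×745 + 11500×925 + 13500×1145
  = 14155000 + 10637500 + 15457500 = 40250000
Sum of weights = 745 + 925 + 1145 = 2815
Weighted mean = 40250000 / 2815 = 14298.401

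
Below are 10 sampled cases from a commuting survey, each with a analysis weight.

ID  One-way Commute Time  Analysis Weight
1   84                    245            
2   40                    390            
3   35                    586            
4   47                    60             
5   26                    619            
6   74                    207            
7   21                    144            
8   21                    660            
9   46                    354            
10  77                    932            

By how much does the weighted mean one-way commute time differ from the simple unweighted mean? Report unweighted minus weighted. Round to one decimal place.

Unweighted sum = 84 + 40 + 35 + 47 + 26 + 74 + 21 + 21 + 46 + 77 = 471
Unweighted mean = 471 / 10 = 47.1
Weighted sum = 84×245 + 40×390 + 35×586 + 47×60 + 26×619 + 74×207 + 21×144 + 21×660 + 46×354 + 77×932
  = 195854
Sum of weights = 245 + 390 + 586 + 60 + 619 + 207 + 144 + 660 + 354 + 932 = 4197
Weighted mean = 195854 / 4197 = 46.665237
Difference (unweighted minus weighted) = 0.43476293

0.4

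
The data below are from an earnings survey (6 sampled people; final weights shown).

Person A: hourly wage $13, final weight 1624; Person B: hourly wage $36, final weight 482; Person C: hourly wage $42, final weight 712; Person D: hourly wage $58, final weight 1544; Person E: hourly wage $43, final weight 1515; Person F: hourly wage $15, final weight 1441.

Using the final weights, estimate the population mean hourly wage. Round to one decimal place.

Weighted sum = 13×1624 + 36×482 + 42×712 + 58×1544 + 43×1515 + 15×1441
  = 244680
Sum of weights = 1624 + 482 + 712 + 1544 + 1515 + 1441 = 7318
Weighted mean = 244680 / 7318 = 33.435365

33.4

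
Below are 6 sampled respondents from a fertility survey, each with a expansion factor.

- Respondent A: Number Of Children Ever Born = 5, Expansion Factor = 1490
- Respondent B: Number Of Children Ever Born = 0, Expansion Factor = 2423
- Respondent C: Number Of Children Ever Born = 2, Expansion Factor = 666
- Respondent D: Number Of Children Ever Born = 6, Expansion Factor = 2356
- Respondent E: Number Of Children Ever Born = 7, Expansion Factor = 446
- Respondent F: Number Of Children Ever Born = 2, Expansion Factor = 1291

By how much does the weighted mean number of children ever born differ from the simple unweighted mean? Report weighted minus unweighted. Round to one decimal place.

-0.4

Unweighted sum = 5 + 0 + 2 + 6 + 7 + 2 = 22
Unweighted mean = 22 / 6 = 3.6666667
Weighted sum = 5×1490 + 0×2423 + 2×666 + 6×2356 + 7×446 + 2×1291
  = 7450 + 0 + 1332 + 14136 + 3122 + 2582 = 28622
Sum of weights = 1490 + 2423 + 666 + 2356 + 446 + 1291 = 8672
Weighted mean = 28622 / 8672 = 3.3005074
Difference (weighted minus unweighted) = -0.36615929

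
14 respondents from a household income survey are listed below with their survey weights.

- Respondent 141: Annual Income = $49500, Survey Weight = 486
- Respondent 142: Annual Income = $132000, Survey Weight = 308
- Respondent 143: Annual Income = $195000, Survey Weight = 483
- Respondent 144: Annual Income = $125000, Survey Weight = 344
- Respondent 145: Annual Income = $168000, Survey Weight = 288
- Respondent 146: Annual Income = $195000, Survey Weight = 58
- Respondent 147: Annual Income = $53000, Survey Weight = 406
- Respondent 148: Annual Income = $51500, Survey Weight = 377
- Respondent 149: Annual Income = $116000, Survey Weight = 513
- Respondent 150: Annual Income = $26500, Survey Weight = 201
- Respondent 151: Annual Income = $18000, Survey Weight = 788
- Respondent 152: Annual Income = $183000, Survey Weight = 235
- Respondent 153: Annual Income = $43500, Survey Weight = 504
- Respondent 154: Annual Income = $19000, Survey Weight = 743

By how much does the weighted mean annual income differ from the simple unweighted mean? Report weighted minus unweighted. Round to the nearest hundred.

Unweighted sum = 1375000
Unweighted mean = 1375000 / 14 = 98214.286
Weighted sum = 460590000
Sum of weights = 5734
Weighted mean = 460590000 / 5734 = 80326.125
Difference (weighted minus unweighted) = -17888.161

-17900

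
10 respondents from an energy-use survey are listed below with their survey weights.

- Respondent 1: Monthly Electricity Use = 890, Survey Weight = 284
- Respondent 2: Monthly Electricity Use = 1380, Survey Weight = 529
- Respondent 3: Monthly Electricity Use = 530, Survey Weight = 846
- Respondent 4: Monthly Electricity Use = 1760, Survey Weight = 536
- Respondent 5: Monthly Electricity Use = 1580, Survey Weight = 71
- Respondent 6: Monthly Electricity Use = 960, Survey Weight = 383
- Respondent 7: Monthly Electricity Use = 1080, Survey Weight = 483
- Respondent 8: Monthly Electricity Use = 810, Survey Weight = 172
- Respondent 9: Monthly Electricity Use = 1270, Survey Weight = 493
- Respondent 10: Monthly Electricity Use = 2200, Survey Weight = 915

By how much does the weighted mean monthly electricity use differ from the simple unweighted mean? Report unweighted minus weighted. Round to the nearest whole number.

Unweighted sum = 12460
Unweighted mean = 12460 / 10 = 1246
Weighted sum = 890×284 + 1380×529 + 530×846 + 1760×536 + 1580×71 + 960×383 + 1080×483 + 810×172 + 1270×493 + 2200×915
  = 252760 + 730020 + 448380 + 943360 + 112180 + 367680 + 521640 + 139320 + 626110 + 2013000 = 6154450
Sum of weights = 284 + 529 + 846 + 536 + 71 + 383 + 483 + 172 + 493 + 915 = 4712
Weighted mean = 6154450 / 4712 = 1306.1227
Difference (unweighted minus weighted) = -60.122666

-60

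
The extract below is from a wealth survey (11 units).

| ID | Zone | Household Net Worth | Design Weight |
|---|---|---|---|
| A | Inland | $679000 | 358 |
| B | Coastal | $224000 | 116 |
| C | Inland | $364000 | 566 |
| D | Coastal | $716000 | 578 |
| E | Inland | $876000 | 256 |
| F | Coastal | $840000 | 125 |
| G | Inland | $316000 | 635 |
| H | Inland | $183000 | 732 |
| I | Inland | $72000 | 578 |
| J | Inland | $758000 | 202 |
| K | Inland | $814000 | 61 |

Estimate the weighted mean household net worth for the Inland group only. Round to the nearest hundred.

369600

Inland rows: A, C, E, G, H, I, J, K
Weighted sum = 679000×358 + 364000×566 + 876000×256 + 316000×635 + 183000×732 + 72000×578 + 758000×202 + 814000×61
  = 1252364000
Sum of weights = 358 + 566 + 256 + 635 + 732 + 578 + 202 + 61 = 3388
Weighted mean = 1252364000 / 3388 = 369646.99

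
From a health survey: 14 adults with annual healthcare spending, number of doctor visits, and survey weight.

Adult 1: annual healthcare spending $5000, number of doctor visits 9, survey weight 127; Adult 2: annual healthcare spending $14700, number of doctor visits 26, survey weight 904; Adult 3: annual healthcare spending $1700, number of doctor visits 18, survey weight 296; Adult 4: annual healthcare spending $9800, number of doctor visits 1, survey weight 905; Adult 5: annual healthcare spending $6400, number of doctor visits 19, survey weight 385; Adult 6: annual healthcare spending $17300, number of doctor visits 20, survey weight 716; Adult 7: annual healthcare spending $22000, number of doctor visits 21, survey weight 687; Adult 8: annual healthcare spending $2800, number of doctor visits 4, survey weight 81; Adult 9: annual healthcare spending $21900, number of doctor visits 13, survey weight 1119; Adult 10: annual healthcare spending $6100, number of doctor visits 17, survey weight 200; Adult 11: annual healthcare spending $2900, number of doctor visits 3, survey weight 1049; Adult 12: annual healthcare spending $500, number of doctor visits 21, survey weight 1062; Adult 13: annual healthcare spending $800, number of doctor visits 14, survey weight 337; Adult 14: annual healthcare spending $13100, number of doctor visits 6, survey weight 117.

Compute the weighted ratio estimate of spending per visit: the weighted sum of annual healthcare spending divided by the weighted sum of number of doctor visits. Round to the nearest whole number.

Σ wᵢ·y = 84589100
Σ wᵢ·x = 116082
Ratio = 84589100 / 116082 = 728.70126

729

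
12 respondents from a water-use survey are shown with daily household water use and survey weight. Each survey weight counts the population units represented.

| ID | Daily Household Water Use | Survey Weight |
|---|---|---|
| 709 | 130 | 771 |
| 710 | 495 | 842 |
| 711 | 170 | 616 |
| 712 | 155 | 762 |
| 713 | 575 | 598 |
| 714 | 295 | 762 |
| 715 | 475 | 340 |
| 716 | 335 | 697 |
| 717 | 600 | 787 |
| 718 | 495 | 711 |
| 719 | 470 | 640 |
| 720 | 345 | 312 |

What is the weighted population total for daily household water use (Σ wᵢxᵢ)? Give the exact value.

Weighted total = 130×771 + 495×842 + 170×616 + 155×762 + 575×598 + 295×762 + 475×340 + 335×697 + 600×787 + 495×711 + 470×640 + 345×312
  = 100230 + 416790 + 104720 + 118110 + 343850 + 224790 + 161500 + 233495 + 472200 + 351945 + 300800 + 107640 = 2936070

2936070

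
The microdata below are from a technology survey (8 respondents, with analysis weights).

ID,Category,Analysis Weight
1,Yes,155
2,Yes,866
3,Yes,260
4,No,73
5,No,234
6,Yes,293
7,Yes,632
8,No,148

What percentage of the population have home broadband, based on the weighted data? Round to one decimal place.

82.9

Sum of weights for 'Yes' = 155 + 866 + 260 + 293 + 632 = 2206
Total weight = 155 + 866 + 260 + 73 + 234 + 293 + 632 + 148 = 2661
Weighted proportion = 2206 / 2661 = 0.82901165 → 82.901165%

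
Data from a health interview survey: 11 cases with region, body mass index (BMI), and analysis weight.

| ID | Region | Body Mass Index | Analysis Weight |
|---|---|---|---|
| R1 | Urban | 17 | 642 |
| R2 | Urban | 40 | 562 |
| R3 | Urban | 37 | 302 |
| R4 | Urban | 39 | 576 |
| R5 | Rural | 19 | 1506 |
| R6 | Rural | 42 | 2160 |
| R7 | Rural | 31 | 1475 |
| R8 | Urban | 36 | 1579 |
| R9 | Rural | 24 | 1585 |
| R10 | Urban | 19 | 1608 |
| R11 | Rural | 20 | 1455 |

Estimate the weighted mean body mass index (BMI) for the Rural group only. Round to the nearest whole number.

Rural rows: R5, R6, R7, R9, R11
Weighted sum = 19×1506 + 42×2160 + 31×1475 + 24×1585 + 20×1455
  = 28614 + 90720 + 45725 + 38040 + 29100 = 232199
Sum of weights = 8181
Weighted mean = 232199 / 8181 = 28.382716

28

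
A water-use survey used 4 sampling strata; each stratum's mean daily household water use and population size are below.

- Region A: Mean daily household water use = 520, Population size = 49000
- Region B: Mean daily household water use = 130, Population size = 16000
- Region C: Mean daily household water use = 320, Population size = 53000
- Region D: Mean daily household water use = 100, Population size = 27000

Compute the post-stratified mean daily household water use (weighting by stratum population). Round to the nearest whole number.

Σ Nₕ·x̄ₕ = 520×49000 + 130×16000 + 320×53000 + 100×27000
  = 47220000
Σ Nₕ = 49000 + 16000 + 53000 + 27000 = 145000
Overall mean = 47220000 / 145000 = 325.65517

326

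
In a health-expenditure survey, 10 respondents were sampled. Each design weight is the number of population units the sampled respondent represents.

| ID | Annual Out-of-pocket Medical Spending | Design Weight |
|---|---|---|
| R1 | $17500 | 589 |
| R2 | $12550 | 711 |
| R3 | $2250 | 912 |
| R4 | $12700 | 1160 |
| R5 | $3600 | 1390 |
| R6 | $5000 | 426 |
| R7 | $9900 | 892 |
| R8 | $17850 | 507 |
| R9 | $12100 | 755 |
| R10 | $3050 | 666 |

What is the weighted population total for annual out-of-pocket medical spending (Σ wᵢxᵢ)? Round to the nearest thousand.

Weighted total = 17500×589 + 12550×711 + 2250×912 + 12700×1160 + 3600×1390 + 5000×426 + 9900×892 + 17850×507 + 12100×755 + 3050×666
  = 10307500 + 8923050 + 2052000 + 14732000 + 5004000 + 2130000 + 8830800 + 9049950 + 9135500 + 2031300 = 72196100

72196000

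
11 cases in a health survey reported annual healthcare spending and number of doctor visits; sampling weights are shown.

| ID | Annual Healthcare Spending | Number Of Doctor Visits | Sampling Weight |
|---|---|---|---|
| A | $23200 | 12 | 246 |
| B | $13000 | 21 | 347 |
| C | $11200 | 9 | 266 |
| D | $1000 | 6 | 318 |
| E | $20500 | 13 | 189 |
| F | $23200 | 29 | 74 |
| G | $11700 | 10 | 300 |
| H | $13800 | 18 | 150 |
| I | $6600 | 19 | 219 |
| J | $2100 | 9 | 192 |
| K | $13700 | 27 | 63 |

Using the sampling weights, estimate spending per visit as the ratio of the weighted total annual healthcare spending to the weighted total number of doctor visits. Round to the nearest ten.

Σ wᵢ·y = 23200×246 + 13000×347 + 11200×266 + 1000×318 + 20500×189 + 23200×74 + 11700×300 + 13800×150 + 6600×219 + 2100×192 + 13700×63
  = 5707200 + 4511000 + 2979200 + 318000 + 3874500 + 1716800 + 3510000 + 2070000 + 1445400 + 403200 + 863100 = 27398400
Σ wᵢ·x = 12×246 + 21×347 + 9×266 + 6×318 + 13×189 + 29×74 + 10×300 + 18×150 + 19×219 + 9×192 + 27×63
  = 2952 + 7287 + 2394 + 1908 + 2457 + 2146 + 3000 + 2700 + 4161 + 1728 + 1701 = 32434
Ratio = 27398400 / 32434 = 844.74317

840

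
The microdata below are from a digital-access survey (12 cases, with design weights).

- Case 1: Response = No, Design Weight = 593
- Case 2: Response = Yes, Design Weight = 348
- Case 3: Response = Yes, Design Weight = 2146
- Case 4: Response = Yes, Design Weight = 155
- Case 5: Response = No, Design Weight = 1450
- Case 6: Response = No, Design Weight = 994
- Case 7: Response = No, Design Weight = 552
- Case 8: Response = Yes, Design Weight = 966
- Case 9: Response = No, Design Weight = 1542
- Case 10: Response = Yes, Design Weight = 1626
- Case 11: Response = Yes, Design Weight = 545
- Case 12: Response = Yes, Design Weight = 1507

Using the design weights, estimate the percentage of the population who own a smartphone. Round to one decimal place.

Sum of weights for 'Yes' = 348 + 2146 + 155 + 966 + 1626 + 545 + 1507 = 7293
Total weight = 12424
Weighted proportion = 7293 / 12424 = 0.58700901 → 58.700901%

58.7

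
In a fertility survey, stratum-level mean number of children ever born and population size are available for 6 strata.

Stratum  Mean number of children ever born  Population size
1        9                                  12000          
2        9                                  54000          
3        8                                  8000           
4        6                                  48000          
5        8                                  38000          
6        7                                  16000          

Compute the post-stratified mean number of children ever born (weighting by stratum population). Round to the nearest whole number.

Σ Nₕ·x̄ₕ = 9×12000 + 9×54000 + 8×8000 + 6×48000 + 8×38000 + 7×16000
  = 108000 + 486000 + 64000 + 288000 + 304000 + 112000 = 1362000
Σ Nₕ = 176000
Overall mean = 1362000 / 176000 = 7.7386364

8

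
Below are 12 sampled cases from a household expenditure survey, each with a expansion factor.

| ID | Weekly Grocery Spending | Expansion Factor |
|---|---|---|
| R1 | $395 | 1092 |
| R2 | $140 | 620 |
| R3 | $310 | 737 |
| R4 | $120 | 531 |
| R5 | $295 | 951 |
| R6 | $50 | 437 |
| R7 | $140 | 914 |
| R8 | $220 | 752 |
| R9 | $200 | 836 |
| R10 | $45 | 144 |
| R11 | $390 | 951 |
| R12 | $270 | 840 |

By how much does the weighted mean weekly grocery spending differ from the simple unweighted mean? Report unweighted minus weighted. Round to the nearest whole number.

Unweighted sum = 395 + 140 + 310 + 120 + 295 + 50 + 140 + 220 + 200 + 45 + 390 + 270 = 2575
Unweighted mean = 2575 / 12 = 214.58333
Weighted sum = 395×1092 + 140×620 + 310×737 + 120×531 + 295×951 + 50×437 + 140×914 + 220×752 + 200×836 + 45×144 + 390×951 + 270×840
  = 431340 + 86800 + 228470 + 63720 + 280545 + 21850 + 127960 + 165440 + 167200 + 6480 + 370890 + 226800 = 2177495
Sum of weights = 1092 + 620 + 737 + 531 + 951 + 437 + 914 + 752 + 836 + 144 + 951 + 840 = 8805
Weighted mean = 2177495 / 8805 = 247.3021
Difference (unweighted minus weighted) = -32.718768

-33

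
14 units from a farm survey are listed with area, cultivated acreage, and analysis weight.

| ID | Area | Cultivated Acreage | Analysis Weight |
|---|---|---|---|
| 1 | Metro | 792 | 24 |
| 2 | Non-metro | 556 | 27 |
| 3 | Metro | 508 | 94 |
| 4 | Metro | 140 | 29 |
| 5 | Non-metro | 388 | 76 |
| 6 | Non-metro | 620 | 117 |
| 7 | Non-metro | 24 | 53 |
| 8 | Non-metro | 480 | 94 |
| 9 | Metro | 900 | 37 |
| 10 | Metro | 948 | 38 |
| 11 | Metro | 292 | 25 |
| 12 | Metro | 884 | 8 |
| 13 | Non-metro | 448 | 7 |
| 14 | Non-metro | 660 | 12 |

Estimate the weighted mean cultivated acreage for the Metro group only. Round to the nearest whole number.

Metro rows: 1, 3, 4, 9, 10, 11, 12
Weighted sum = 792×24 + 508×94 + 140×29 + 900×37 + 948×38 + 292×25 + 884×8
  = 19008 + 47752 + 4060 + 33300 + 36024 + 7300 + 7072 = 154516
Sum of weights = 24 + 94 + 29 + 37 + 38 + 25 + 8 = 255
Weighted mean = 154516 / 255 = 605.9451

606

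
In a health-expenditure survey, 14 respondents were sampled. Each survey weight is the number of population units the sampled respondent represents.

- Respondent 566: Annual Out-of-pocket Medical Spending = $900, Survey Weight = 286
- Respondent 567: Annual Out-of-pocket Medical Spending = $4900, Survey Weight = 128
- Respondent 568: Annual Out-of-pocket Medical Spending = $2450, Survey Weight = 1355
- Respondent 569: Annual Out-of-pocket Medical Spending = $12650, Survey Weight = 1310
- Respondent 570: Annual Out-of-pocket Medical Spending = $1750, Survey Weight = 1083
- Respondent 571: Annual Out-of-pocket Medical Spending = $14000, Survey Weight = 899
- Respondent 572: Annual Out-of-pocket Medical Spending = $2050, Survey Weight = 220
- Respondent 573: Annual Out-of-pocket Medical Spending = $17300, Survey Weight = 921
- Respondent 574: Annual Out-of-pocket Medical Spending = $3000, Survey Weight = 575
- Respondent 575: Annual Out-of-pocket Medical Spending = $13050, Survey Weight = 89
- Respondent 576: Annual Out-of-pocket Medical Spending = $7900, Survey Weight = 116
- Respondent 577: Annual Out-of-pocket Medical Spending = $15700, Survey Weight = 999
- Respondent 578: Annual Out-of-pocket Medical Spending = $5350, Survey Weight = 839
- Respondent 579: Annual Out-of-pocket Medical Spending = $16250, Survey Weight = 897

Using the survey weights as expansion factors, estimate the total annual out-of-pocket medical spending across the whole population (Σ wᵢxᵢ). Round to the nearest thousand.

90193000

Weighted total = 90193450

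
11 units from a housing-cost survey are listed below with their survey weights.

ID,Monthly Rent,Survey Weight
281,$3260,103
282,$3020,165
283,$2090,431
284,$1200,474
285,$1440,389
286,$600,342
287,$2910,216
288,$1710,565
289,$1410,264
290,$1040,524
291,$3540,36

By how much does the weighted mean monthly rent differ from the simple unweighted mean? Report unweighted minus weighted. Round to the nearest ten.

390

Unweighted sum = 3260 + 3020 + 2090 + 1200 + 1440 + 600 + 2910 + 1710 + 1410 + 1040 + 3540 = 22220
Unweighted mean = 22220 / 11 = 2020
Weighted sum = 3260×103 + 3020×165 + 2090×431 + 1200×474 + 1440×389 + 600×342 + 2910×216 + 1710×565 + 1410×264 + 1040×524 + 3540×36
  = 335780 + 498300 + 900790 + 568800 + 560160 + 205200 + 628560 + 966150 + 372240 + 544960 + 127440 = 5708380
Sum of weights = 103 + 165 + 431 + 474 + 389 + 342 + 216 + 565 + 264 + 524 + 36 = 3509
Weighted mean = 5708380 / 3509 = 1626.7826
Difference (unweighted minus weighted) = 393.21744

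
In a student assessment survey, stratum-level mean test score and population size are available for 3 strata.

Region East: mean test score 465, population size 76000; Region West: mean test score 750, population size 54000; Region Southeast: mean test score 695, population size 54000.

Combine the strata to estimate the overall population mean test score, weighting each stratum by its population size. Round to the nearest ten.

Σ Nₕ·x̄ₕ = 465×76000 + 750×54000 + 695×54000
  = 35340000 + 40500000 + 37530000 = 113370000
Σ Nₕ = 184000
Overall mean = 113370000 / 184000 = 616.1413

620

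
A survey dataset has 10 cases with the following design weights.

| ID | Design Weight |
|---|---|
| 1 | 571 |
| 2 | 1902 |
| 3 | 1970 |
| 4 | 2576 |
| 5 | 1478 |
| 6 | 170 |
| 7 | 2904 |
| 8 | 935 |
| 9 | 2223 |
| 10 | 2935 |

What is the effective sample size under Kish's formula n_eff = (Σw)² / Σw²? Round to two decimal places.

Σ wᵢ = 571 + 1902 + 1970 + 2576 + 1478 + 170 + 2904 + 935 + 2223 + 2935 = 17664
Σ wᵢ² = 326041 + 3617604 + 3880900 + 6635776 + 2184484 + 28900 + 8433216 + 874225 + 4941729 + 8614225 = 39537100
n_eff = 17664² / 39537100 = 312016896 / 39537100 = 7.8917497

7.89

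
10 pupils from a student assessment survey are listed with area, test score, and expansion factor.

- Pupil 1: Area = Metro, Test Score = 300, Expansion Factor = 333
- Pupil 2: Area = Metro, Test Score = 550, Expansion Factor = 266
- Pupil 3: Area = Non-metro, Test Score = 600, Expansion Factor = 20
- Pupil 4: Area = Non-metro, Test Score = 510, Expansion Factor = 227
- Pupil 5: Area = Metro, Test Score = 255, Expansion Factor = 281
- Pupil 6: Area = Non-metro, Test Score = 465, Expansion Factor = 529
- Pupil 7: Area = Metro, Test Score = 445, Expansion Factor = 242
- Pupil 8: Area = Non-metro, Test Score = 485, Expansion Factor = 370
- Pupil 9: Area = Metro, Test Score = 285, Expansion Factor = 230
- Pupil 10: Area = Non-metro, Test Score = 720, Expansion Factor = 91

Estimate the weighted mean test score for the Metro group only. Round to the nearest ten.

360

Metro rows: 1, 2, 5, 7, 9
Weighted sum = 300×333 + 550×266 + 255×281 + 445×242 + 285×230
  = 99900 + 146300 + 71655 + 107690 + 65550 = 491095
Sum of weights = 333 + 266 + 281 + 242 + 230 = 1352
Weighted mean = 491095 / 1352 = 363.23595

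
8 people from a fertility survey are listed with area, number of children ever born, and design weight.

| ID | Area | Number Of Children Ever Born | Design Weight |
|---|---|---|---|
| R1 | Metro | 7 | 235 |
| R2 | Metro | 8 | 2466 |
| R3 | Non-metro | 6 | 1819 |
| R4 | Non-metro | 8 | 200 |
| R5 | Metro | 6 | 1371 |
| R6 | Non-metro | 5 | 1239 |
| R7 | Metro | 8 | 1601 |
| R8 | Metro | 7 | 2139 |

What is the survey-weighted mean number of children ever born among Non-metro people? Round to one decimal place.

5.7

Non-metro rows: R3, R4, R6
Weighted sum = 6×1819 + 8×200 + 5×1239
  = 18709
Sum of weights = 1819 + 200 + 1239 = 3258
Weighted mean = 18709 / 3258 = 5.74248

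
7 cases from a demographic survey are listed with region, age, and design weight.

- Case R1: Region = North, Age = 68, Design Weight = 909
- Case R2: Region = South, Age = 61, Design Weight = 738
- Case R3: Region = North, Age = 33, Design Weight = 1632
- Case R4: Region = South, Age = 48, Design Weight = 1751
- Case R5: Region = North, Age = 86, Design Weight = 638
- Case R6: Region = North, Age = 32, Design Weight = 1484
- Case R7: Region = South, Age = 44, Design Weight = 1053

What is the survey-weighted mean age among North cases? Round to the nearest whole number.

North rows: R1, R3, R5, R6
Weighted sum = 218024
Sum of weights = 909 + 1632 + 638 + 1484 = 4663
Weighted mean = 218024 / 4663 = 46.756166

47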